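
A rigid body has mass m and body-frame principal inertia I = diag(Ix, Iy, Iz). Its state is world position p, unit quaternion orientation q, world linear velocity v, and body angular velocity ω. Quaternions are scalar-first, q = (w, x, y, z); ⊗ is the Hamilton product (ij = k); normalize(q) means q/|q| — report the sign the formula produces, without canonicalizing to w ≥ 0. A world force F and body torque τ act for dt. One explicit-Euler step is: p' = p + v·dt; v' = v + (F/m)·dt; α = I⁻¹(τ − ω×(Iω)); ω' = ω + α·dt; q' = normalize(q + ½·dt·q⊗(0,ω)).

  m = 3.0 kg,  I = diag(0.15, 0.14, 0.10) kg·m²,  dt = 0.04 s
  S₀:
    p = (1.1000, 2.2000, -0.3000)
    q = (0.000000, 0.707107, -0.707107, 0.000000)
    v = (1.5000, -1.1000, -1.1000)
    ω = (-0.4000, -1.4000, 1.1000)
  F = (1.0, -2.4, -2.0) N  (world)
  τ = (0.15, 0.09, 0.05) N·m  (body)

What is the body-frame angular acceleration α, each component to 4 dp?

α = (0.5893, 0.8000, 0.5560)

precession coupling ω×(Iω) = (0.0616, -0.0220, -0.0056)
α = I⁻¹(τ − ω×Iω) = (0.5893, 0.8000, 0.5560)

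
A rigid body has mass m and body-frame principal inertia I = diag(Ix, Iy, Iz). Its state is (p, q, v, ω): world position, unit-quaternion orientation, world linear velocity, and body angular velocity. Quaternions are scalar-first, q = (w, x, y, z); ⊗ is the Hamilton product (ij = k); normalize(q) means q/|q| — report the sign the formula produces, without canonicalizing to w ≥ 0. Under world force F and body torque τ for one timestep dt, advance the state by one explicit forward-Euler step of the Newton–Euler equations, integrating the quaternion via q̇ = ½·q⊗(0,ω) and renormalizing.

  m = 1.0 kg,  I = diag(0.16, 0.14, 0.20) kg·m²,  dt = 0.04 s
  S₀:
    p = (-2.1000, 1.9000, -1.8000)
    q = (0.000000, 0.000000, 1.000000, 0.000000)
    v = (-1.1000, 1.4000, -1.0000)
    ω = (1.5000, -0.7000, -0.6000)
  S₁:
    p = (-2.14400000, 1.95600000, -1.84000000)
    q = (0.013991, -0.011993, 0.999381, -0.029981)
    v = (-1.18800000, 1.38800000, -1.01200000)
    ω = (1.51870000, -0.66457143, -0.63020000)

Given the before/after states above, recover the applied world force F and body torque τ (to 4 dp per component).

velocity change Δv = (-0.08800000, -0.01200000, -0.01200000)
applied force F = (-2.2000, -0.3000, -0.3000)
Δω = ω₁−ω₀ = (0.01870000, 0.03542857, -0.03020000)
applied torque τ = (0.1000, 0.1600, -0.1300)

F = (-2.2000, -0.3000, -0.3000)
τ = (0.1000, 0.1600, -0.1300)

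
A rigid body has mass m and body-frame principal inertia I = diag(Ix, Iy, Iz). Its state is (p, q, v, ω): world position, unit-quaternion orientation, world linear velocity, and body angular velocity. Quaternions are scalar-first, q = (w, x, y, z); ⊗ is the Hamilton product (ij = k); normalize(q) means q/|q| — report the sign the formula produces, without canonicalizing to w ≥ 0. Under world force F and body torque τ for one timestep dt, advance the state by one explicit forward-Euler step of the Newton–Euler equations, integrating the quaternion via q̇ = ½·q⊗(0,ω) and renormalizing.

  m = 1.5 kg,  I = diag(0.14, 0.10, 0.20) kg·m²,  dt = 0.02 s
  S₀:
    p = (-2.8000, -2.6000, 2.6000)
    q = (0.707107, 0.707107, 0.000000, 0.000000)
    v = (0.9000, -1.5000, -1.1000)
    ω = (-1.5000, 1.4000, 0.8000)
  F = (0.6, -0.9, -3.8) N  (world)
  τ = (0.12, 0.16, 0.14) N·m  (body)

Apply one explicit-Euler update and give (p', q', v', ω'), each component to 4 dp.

angular accel α = (0.0571, 0.8800, 0.2800)
new body rate ω' = (-1.4989, 1.4176, 0.8056)
Hamilton product q⊗(0,ω) = (1.0606605, -1.0606605, 0.4242642, 1.5556354)
q' = normalize(q + ½dt·q⊗(0,ω)) = (0.7175, 0.6963, 0.0042, 0.0156)
linear accel F/m = (0.4000, -0.6000, -2.5333)
p + v·dt = (-2.7820, -2.6300, 2.5780)
v' = v + a·dt = (0.9080, -1.5120, -1.1507)

p' = (-2.7820, -2.6300, 2.5780)
q' = (0.7175, 0.6963, 0.0042, 0.0156)
v' = (0.9080, -1.5120, -1.1507)
ω' = (-1.4989, 1.4176, 0.8056)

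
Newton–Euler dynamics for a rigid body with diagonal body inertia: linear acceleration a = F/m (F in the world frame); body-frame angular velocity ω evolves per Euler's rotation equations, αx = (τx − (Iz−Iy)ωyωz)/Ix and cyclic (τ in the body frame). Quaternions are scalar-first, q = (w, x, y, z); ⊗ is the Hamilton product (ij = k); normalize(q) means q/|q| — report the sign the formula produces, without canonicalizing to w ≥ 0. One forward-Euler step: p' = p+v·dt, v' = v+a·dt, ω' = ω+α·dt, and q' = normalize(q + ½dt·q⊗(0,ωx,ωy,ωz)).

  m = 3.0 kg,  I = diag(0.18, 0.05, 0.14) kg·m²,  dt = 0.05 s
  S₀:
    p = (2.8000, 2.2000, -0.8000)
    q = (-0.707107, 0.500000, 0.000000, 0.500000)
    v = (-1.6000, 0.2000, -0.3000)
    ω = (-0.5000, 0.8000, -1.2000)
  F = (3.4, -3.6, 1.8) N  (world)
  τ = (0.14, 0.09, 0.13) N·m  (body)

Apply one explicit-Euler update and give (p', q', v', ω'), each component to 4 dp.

new position p' = (2.7200, 2.2100, -0.8150)
new velocity v' = (-1.5433, 0.1400, -0.2700)
ω×(Iω) gyroscopic = (-0.0864, 0.0240, 0.0520)
angular accel α = (1.2578, 1.3200, 0.5571)
ω' = ω + α·dt = (-0.4371, 0.8660, -1.1721)
Hamilton product q⊗(0,ω) = (0.8500000, -0.0464465, -0.2156856, 1.2485284)
updated quaternion q' = (-0.6854, 0.4985, -0.0054, 0.5308)

p' = (2.7200, 2.2100, -0.8150)
q' = (-0.6854, 0.4985, -0.0054, 0.5308)
v' = (-1.5433, 0.1400, -0.2700)
ω' = (-0.4371, 0.8660, -1.1721)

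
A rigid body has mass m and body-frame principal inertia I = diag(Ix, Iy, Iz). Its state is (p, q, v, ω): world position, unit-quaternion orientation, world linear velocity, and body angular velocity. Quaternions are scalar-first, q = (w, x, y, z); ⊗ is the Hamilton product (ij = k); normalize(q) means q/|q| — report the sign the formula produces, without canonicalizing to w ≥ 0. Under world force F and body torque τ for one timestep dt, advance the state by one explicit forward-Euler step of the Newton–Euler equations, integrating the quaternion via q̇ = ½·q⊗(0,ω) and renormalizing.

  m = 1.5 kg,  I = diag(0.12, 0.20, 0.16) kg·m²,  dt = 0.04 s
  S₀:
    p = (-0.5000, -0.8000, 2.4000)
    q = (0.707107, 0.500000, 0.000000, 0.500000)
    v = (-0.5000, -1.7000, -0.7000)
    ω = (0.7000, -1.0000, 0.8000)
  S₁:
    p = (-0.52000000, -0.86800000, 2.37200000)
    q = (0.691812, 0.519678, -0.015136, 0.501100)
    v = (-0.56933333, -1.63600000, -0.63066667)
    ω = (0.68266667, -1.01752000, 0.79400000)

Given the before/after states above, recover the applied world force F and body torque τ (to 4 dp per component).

rate change Δω = (-0.01733333, -0.01752000, -0.00600000)
I·α + gyro = (-0.0200, -0.1100, -0.0800)
velocity change Δv = (-0.06933333, 0.06400000, 0.06933333)
F = m·Δv/dt = (-2.6000, 2.4000, 2.6000)

F = (-2.6000, 2.4000, 2.6000)
τ = (-0.0200, -0.1100, -0.0800)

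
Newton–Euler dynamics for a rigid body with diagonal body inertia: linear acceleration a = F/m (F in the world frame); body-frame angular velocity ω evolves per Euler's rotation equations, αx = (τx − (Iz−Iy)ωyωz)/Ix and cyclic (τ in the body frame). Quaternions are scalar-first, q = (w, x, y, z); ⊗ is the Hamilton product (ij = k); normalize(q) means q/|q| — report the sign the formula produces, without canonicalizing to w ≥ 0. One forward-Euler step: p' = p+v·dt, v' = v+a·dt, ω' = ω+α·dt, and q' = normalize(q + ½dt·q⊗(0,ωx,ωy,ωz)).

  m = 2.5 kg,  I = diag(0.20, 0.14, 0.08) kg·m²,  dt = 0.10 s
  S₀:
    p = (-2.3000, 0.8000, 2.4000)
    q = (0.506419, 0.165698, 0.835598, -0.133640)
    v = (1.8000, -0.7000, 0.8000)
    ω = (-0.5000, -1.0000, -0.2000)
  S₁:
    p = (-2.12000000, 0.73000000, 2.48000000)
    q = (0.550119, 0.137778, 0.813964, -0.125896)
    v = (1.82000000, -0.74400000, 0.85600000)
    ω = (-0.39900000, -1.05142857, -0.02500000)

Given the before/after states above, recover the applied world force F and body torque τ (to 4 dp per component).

F = (0.5000, -1.1000, 1.4000)
τ = (0.1900, -0.0600, 0.1100)

velocity change Δv = (0.02000000, -0.04400000, 0.05600000)
applied force F = (0.5000, -1.1000, 1.4000)
Δω = ω₁−ω₀ = (0.10100000, -0.05142857, 0.17500000)
ω₀×(Iω₀) = (-0.0120, 0.0120, -0.0300)
applied torque τ = (0.1900, -0.0600, 0.1100)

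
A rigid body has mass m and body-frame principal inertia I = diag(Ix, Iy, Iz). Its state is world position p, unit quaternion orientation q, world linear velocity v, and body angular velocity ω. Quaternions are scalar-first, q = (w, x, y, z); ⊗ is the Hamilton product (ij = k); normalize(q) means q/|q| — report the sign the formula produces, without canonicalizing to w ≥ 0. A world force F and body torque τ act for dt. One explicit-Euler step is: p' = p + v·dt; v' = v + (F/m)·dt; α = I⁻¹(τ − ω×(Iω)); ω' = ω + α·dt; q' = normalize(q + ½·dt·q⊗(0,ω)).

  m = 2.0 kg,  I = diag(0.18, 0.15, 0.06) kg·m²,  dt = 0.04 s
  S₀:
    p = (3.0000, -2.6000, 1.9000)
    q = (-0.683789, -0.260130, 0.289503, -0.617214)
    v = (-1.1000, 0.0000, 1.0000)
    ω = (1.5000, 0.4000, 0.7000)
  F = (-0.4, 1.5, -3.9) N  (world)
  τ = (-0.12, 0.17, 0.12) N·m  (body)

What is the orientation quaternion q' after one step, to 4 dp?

q' = (-0.6693, -0.2715, 0.2690, -0.6372)

Hamilton product q⊗(0,ω) = (0.7064436, -0.5761458, -1.0172456, -1.0169588)
q + ½dt·q⊗(0,ω), renormalized = (-0.6693, -0.2715, 0.2690, -0.6372)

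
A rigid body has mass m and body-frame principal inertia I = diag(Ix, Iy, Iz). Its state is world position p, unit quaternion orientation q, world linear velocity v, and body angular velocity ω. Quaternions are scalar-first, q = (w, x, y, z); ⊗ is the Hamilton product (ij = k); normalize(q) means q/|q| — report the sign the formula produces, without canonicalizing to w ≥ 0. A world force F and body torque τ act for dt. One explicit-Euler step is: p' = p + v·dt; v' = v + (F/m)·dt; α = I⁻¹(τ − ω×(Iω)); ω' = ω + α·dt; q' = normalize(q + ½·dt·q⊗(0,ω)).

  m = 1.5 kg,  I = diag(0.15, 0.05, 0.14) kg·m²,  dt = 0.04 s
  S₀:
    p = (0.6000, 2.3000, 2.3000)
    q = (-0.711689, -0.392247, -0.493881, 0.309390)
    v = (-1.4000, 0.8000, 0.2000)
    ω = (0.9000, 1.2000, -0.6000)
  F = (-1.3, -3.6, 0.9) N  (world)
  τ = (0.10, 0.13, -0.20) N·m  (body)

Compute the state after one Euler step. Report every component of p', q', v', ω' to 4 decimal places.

p' = p + v·dt = (0.5440, 2.3320, 2.3080)
v + (F/m)dt = (-1.4347, 0.7040, 0.2240)
gyro term ω×Iω = (-0.0648, -0.0054, -0.1080)
angular accel α = (1.0987, 2.7080, -0.6571)
ω' = ω + α·dt = (0.9439, 1.3083, -0.6263)
q⊗(0,ω) = (1.1313135, -0.7154595, -0.8109240, 0.4008099)
updated quaternion q' = (-0.6887, -0.4063, -0.5098, 0.3172)

p' = (0.5440, 2.3320, 2.3080)
q' = (-0.6887, -0.4063, -0.5098, 0.3172)
v' = (-1.4347, 0.7040, 0.2240)
ω' = (0.9439, 1.3083, -0.6263)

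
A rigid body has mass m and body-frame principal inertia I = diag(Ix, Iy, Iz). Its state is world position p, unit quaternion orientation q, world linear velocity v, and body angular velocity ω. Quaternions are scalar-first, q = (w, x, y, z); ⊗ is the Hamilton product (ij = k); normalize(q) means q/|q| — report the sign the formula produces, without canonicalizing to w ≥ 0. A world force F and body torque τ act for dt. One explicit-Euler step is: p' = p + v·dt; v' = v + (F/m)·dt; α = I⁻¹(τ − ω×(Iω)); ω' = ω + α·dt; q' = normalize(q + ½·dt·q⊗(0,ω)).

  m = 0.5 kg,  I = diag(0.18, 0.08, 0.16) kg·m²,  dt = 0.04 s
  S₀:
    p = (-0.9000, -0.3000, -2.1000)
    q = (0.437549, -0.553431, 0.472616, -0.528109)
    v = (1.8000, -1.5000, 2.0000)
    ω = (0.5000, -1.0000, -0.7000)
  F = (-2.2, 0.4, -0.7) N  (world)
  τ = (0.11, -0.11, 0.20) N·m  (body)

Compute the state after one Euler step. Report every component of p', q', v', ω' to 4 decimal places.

a = (-4.4000, 0.8000, -1.4000)
p' = p + v·dt = (-0.8280, -0.3600, -2.0200)
v' = v + a·dt = (1.6240, -1.4680, 1.9440)
ω×(Iω) gyroscopic = (0.0560, -0.0070, 0.0500)
(τ − ω×Iω)/I = (0.3000, -1.2875, 0.9375)
new body rate ω' = (0.5120, -1.0515, -0.6625)
Hamilton product q⊗(0,ω) = (0.3796552, -0.6401657, -1.0890052, 0.0108387)
q + ½dt·q⊗(0,ω), renormalized = (0.4450, -0.5660, 0.4507, -0.5277)

p' = (-0.8280, -0.3600, -2.0200)
q' = (0.4450, -0.5660, 0.4507, -0.5277)
v' = (1.6240, -1.4680, 1.9440)
ω' = (0.5120, -1.0515, -0.6625)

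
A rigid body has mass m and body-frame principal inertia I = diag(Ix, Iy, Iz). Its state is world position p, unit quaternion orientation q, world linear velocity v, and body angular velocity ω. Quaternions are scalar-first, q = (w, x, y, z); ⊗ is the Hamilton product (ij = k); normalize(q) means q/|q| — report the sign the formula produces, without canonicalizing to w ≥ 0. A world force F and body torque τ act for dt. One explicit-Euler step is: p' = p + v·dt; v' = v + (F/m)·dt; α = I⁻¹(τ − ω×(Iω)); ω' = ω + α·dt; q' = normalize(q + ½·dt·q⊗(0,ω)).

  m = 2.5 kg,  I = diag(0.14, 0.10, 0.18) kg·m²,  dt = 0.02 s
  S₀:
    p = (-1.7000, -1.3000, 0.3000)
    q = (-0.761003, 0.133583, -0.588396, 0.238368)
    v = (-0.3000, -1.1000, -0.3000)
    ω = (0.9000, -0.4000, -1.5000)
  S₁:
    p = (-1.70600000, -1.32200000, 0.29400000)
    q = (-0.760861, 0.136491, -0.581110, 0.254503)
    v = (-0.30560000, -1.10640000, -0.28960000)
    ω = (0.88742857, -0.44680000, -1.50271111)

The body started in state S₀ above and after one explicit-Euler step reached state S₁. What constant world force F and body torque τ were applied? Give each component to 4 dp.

F = (-0.7000, -0.8000, 1.3000)
τ = (-0.0400, -0.1800, -0.0100)

Δω = ω₁−ω₀ = (-0.01257143, -0.04680000, -0.00271111)
gyro term ω₀×Iω₀ = (0.0480, 0.0540, 0.0144)
I·α + gyro = (-0.0400, -0.1800, -0.0100)
v₁ − v₀ = (-0.00560000, -0.00640000, 0.01040000)
F = m·Δv/dt = (-0.7000, -0.8000, 1.3000)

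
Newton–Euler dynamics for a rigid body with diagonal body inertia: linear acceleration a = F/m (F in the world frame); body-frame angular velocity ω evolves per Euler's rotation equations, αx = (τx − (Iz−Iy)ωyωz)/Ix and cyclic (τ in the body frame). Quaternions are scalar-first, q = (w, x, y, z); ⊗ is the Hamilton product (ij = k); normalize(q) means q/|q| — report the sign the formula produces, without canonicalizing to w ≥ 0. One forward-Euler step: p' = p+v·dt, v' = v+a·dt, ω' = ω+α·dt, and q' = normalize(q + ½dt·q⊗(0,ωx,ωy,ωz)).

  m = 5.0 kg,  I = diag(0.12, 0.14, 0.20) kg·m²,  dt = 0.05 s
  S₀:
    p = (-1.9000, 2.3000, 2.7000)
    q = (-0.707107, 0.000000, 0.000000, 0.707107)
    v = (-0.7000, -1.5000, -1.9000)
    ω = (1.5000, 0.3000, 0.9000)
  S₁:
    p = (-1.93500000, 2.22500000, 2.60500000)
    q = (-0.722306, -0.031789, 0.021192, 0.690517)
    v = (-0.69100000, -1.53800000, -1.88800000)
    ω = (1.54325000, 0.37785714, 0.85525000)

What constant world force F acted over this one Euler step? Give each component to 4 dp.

F = (0.9000, -3.8000, 1.2000)

v₁ − v₀ = (0.00900000, -0.03800000, 0.01200000)
F = m·Δv/dt = (0.9000, -3.8000, 1.2000)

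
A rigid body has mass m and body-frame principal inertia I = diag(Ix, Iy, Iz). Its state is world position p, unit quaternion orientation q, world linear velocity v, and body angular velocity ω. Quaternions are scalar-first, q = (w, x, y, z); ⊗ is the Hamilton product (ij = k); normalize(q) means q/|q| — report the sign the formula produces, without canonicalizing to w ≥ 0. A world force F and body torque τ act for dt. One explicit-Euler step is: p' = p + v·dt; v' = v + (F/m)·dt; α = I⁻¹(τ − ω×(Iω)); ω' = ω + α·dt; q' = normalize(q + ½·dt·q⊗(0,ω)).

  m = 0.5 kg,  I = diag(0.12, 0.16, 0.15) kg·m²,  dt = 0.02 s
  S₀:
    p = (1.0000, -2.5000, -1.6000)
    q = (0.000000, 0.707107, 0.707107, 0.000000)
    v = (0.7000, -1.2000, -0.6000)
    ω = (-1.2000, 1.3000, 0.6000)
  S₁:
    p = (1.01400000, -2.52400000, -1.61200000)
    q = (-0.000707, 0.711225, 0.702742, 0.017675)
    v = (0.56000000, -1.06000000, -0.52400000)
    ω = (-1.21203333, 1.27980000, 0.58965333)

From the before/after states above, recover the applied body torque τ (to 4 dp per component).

τ = (-0.0800, -0.1400, -0.1400)

Δω = ω₁−ω₀ = (-0.01203333, -0.02020000, -0.01034667)
applied torque τ = (-0.0800, -0.1400, -0.1400)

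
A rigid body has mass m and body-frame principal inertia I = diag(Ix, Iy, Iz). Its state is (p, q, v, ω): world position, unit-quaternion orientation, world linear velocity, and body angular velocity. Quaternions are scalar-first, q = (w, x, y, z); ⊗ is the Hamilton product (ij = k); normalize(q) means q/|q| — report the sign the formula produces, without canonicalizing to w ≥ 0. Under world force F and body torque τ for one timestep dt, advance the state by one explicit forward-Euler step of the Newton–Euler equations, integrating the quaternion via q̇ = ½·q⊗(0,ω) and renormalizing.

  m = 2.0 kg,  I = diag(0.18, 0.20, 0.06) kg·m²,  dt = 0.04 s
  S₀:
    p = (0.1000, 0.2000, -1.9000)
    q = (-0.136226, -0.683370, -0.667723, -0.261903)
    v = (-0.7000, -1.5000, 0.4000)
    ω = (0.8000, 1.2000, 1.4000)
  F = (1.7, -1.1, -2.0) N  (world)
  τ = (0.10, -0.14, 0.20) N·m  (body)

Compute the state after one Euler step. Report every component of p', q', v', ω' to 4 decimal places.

p' = p + v·dt = (0.0720, 0.1400, -1.8840)
v + (F/m)dt = (-0.6660, -1.5220, 0.3600)
α = I⁻¹(τ − ω×Iω) = (1.8622, -1.3720, 3.0133)
new body rate ω' = (0.8745, 1.1451, 1.5205)
2q̇ = q⊗(0,ω) = (1.7146278, -0.7295094, 0.5837244, -0.4765820)
q' = normalize(q + ½dt·q⊗(0,ω)) = (-0.1019, -0.6974, -0.6555, -0.2712)

p' = (0.0720, 0.1400, -1.8840)
q' = (-0.1019, -0.6974, -0.6555, -0.2712)
v' = (-0.6660, -1.5220, 0.3600)
ω' = (0.8745, 1.1451, 1.5205)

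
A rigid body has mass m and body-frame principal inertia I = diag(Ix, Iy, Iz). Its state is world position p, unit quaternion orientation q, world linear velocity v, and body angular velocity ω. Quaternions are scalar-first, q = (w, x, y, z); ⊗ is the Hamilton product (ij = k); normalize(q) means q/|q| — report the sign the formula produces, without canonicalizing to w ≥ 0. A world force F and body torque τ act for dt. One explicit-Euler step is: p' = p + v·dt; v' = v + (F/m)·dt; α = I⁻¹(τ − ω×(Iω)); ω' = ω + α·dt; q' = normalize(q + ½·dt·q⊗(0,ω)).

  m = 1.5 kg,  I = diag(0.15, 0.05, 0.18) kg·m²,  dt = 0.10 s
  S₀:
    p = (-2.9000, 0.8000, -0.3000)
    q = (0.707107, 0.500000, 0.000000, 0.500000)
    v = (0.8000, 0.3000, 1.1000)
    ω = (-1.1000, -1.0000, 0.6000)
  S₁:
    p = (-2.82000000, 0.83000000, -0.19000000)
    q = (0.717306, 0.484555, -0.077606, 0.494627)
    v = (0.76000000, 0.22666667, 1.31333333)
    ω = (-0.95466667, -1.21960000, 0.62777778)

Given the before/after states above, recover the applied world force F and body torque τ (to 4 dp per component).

F = (-0.6000, -1.1000, 3.2000)
τ = (0.1400, -0.0900, -0.0600)

Δω = ω₁−ω₀ = (0.14533333, -0.21960000, 0.02777778)
precession coupling = (-0.0780, 0.0198, -0.1100)
applied torque τ = (0.1400, -0.0900, -0.0600)
v₁ − v₀ = (-0.04000000, -0.07333333, 0.21333333)
applied force F = (-0.6000, -1.1000, 3.2000)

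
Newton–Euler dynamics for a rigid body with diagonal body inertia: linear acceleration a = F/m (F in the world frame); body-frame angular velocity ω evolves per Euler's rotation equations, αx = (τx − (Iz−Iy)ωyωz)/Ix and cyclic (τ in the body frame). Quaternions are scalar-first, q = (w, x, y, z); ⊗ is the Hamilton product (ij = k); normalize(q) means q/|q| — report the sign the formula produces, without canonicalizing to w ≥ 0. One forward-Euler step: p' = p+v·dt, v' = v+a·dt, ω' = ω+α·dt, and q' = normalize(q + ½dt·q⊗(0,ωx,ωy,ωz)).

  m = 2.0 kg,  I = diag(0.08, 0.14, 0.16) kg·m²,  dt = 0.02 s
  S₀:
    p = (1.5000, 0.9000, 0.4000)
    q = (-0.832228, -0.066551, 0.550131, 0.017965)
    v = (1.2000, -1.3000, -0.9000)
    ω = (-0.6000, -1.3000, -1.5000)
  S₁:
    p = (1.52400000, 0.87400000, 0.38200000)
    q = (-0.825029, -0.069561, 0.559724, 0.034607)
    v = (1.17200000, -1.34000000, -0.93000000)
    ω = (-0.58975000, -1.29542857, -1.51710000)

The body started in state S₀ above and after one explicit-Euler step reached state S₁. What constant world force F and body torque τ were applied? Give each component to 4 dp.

F = (-2.8000, -4.0000, -3.0000)
τ = (0.0800, -0.0400, -0.0900)

ω₁ − ω₀ = (0.01025000, 0.00457143, -0.01710000)
applied torque τ = (0.0800, -0.0400, -0.0900)
velocity change Δv = (-0.02800000, -0.04000000, -0.03000000)
applied force F = (-2.8000, -4.0000, -3.0000)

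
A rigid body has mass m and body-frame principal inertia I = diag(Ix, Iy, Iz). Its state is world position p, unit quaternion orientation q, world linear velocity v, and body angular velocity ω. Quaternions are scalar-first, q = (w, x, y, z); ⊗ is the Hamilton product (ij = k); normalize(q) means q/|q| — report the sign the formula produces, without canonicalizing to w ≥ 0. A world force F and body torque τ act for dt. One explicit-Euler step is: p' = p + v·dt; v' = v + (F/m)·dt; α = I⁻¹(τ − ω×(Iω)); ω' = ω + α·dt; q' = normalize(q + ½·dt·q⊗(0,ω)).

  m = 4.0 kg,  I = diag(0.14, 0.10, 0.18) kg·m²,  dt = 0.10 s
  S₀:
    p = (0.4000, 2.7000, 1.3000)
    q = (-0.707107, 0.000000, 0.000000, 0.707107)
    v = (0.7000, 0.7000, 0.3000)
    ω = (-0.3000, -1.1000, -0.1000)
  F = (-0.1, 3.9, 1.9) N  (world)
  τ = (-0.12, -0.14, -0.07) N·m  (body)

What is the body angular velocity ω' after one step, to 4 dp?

α = I⁻¹(τ − ω×Iω) = (-0.9200, -1.3880, -0.3156)
new body rate ω' = (-0.3920, -1.2388, -0.1316)

ω' = (-0.3920, -1.2388, -0.1316)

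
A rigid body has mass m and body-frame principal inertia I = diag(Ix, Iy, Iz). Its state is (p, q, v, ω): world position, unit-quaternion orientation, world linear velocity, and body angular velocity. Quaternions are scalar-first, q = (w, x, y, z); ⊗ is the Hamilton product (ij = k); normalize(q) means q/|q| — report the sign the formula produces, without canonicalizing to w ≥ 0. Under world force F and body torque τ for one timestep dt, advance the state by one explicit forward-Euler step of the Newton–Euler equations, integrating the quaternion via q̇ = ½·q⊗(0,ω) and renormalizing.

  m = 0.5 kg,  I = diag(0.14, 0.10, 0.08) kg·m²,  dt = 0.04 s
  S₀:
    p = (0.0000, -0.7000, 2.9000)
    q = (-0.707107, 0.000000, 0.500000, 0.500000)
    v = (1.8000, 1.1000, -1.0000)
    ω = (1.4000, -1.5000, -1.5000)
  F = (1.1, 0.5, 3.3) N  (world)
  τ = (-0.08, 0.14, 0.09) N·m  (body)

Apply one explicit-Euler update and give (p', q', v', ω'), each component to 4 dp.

p' = p + v·dt = (0.0720, -0.6560, 2.8600)
new velocity v' = (1.8880, 1.1400, -0.7360)
gyro term ω×Iω = (-0.0450, -0.1260, 0.0840)
(τ − ω×Iω)/I = (-0.2500, 2.6600, 0.0750)
ω' = ω + α·dt = (1.3900, -1.3936, -1.4970)
2q̇ = q⊗(0,ω) = (1.5000000, -0.9899498, 1.7606605, 0.3606605)
q' = normalize(q + ½dt·q⊗(0,ω)) = (-0.6762, -0.0198, 0.5345, 0.5066)

p' = (0.0720, -0.6560, 2.8600)
q' = (-0.6762, -0.0198, 0.5345, 0.5066)
v' = (1.8880, 1.1400, -0.7360)
ω' = (1.3900, -1.3936, -1.4970)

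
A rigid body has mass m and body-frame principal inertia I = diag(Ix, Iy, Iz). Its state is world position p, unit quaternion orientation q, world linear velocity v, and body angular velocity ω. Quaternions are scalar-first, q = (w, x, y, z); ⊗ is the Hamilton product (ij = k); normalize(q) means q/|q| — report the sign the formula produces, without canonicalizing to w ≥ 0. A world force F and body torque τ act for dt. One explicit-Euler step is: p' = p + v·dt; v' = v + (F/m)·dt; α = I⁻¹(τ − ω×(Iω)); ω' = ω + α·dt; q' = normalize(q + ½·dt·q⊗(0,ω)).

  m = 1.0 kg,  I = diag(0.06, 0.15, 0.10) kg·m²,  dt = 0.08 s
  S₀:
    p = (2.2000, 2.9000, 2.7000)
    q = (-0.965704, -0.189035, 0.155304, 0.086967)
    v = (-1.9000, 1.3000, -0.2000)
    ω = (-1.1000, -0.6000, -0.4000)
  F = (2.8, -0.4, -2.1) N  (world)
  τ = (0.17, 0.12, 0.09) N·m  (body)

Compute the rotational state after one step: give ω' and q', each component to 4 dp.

ω' = (-0.8573, -0.5266, -0.3755)
q' = (-0.9676, -0.1467, 0.1714, 0.1136)

angular accel α = (3.0333, 0.9173, 0.3060)
ω' = ω + α·dt = (-0.8573, -0.5266, -0.3755)
2q̇ = q⊗(0,ω) = (-0.0799693, 1.0523330, 0.4081447, 0.6705370)
q + ½dt·q⊗(0,ω), renormalized = (-0.9676, -0.1467, 0.1714, 0.1136)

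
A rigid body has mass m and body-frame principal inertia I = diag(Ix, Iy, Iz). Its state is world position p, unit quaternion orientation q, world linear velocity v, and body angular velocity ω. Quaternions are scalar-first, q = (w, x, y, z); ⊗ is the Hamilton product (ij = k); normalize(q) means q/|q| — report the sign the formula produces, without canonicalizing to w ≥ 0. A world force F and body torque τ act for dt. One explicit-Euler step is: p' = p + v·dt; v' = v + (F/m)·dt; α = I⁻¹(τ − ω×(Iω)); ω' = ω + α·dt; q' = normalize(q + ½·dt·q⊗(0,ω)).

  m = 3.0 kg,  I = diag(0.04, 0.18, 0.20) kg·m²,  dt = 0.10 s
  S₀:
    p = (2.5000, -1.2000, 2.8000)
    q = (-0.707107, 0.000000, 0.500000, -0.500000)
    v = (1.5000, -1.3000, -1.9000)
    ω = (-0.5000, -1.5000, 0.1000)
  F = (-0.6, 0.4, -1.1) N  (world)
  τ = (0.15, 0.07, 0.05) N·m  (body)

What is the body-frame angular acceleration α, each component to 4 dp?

α = (3.8250, 0.3444, -0.2750)

gyro term ω×Iω = (-0.0030, 0.0080, 0.1050)
(τ − ω×Iω)/I = (3.8250, 0.3444, -0.2750)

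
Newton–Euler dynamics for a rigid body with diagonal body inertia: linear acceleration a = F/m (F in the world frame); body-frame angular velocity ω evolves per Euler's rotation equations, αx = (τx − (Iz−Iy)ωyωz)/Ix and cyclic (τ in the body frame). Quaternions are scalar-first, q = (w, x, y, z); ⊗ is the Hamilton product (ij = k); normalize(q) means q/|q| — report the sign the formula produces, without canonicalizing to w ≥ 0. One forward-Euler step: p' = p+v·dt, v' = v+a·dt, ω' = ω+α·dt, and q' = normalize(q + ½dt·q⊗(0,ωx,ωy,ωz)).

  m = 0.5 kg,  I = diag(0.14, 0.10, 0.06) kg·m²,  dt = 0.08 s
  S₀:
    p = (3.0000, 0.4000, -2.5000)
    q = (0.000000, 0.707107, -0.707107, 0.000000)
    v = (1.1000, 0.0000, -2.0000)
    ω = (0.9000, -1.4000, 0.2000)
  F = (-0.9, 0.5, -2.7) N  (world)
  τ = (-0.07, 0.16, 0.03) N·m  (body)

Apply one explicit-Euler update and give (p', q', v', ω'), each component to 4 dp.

p' = (3.0880, 0.4000, -2.6600)
q' = (-0.0649, 0.6999, -0.7112, -0.0141)
v' = (0.9560, 0.0800, -2.4320)
ω' = (0.8536, -1.2835, 0.1728)

α = I⁻¹(τ − ω×Iω) = (-0.5800, 1.4560, -0.3400)
ω + α·dt = (0.8536, -1.2835, 0.1728)
Hamilton product q⊗(0,ω) = (-1.6263461, -0.1414214, -0.1414214, -0.3535535)
q + ½dt·q⊗(0,ω), renormalized = (-0.0649, 0.6999, -0.7112, -0.0141)
new position p' = (3.0880, 0.4000, -2.6600)
v + (F/m)dt = (0.9560, 0.0800, -2.4320)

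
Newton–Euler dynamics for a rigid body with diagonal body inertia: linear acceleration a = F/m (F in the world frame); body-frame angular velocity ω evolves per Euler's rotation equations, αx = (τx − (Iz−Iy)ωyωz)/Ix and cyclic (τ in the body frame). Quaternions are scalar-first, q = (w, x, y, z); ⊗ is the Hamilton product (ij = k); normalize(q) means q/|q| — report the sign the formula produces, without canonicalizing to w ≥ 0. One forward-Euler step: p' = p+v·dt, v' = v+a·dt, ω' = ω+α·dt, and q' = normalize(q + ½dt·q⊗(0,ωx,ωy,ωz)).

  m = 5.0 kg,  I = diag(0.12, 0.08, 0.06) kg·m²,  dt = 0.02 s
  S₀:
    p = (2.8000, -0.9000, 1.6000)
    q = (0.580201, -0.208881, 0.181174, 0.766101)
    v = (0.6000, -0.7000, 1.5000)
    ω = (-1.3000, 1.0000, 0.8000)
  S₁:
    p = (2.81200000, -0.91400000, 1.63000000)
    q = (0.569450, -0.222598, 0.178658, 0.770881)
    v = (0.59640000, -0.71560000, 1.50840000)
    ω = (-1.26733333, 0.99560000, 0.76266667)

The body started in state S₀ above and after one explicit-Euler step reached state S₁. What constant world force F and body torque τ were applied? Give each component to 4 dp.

velocity change Δv = (-0.00360000, -0.01560000, 0.00840000)
applied force F = (-0.9000, -3.9000, 2.1000)
ω₁ − ω₀ = (0.03266667, -0.00440000, -0.03733333)
gyro term ω₀×Iω₀ = (-0.0160, -0.0624, 0.0520)
I·α + gyro = (0.1800, -0.0800, -0.0600)

F = (-0.9000, -3.9000, 2.1000)
τ = (0.1800, -0.0800, -0.0600)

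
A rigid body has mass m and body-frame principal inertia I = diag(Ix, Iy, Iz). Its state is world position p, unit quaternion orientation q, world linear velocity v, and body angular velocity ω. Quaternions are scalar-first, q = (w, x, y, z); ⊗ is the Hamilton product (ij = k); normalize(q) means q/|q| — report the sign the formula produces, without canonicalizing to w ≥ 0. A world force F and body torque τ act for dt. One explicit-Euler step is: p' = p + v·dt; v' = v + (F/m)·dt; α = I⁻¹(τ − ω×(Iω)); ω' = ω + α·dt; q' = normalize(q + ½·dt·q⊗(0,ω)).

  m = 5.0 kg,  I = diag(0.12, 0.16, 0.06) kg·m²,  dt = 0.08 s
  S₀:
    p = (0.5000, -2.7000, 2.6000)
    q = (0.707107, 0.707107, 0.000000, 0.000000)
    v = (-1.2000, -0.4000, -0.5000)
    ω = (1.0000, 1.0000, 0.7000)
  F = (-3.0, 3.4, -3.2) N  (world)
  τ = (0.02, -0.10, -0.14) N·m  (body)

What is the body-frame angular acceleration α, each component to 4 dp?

gyro term ω×Iω = (-0.0700, 0.0420, 0.0400)
angular accel α = (0.7500, -0.8875, -3.0000)

α = (0.7500, -0.8875, -3.0000)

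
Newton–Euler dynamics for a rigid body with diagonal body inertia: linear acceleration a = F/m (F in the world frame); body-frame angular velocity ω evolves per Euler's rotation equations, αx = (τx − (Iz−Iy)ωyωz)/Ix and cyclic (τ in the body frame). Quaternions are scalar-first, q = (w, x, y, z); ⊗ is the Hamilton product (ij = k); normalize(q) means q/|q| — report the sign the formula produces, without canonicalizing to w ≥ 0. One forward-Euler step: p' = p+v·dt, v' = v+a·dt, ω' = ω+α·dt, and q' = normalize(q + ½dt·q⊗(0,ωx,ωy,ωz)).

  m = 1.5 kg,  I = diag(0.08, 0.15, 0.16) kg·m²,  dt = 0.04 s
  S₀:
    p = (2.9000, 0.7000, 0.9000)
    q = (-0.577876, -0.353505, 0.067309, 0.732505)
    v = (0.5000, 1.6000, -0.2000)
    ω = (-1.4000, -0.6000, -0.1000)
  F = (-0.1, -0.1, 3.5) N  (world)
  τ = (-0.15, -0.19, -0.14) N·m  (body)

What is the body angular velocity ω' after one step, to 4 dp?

gyro term ω×Iω = (0.0006, -0.0112, 0.0588)
(τ − ω×Iω)/I = (-1.8825, -1.1920, -1.2425)
ω' = ω + α·dt = (-1.4753, -0.6477, -0.1497)

ω' = (-1.4753, -0.6477, -0.1497)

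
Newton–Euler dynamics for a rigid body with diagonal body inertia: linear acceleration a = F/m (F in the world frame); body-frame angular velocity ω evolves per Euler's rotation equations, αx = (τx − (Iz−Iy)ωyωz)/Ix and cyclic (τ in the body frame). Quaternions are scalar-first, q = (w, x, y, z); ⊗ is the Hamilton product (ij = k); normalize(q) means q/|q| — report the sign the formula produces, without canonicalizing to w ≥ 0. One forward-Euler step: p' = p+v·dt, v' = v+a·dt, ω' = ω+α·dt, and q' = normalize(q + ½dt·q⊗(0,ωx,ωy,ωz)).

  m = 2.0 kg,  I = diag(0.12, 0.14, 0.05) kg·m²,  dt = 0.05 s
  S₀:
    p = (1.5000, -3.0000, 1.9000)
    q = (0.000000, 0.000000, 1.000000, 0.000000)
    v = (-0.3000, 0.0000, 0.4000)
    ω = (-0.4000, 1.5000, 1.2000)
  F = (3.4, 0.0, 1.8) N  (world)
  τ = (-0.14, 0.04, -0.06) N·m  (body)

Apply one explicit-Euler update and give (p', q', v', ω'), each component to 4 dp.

gyro term ω×Iω = (-0.1620, -0.0336, -0.0120)
angular accel α = (0.1833, 0.5257, -0.9600)
ω' = ω + α·dt = (-0.3908, 1.5263, 1.1520)
q⊗(0,ω) = (-1.5000000, 1.2000000, 0.0000000, 0.4000000)
q' = normalize(q + ½dt·q⊗(0,ω)) = (-0.0375, 0.0300, 0.9988, 0.0100)
a = (1.7000, 0.0000, 0.9000)
new position p' = (1.4850, -3.0000, 1.9200)
v' = v + a·dt = (-0.2150, 0.0000, 0.4450)

p' = (1.4850, -3.0000, 1.9200)
q' = (-0.0375, 0.0300, 0.9988, 0.0100)
v' = (-0.2150, 0.0000, 0.4450)
ω' = (-0.3908, 1.5263, 1.1520)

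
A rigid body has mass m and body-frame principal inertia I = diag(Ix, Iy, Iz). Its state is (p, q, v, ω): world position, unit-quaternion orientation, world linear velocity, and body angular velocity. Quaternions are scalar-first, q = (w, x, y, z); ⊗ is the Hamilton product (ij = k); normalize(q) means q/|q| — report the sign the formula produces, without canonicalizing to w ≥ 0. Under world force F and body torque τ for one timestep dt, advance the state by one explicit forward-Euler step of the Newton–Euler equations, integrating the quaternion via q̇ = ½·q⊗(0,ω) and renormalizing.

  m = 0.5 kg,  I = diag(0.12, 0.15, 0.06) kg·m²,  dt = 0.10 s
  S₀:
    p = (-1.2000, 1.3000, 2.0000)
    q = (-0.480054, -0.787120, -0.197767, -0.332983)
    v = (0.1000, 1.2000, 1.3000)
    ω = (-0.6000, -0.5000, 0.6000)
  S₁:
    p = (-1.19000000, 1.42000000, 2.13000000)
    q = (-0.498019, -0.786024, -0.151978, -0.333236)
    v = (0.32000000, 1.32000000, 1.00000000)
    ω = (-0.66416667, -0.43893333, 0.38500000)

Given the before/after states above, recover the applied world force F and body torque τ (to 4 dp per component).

rate change Δω = (-0.06416667, 0.06106667, -0.21500000)
applied torque τ = (-0.0500, 0.0700, -0.1200)
Δv = v₁−v₀ = (0.22000000, 0.12000000, -0.30000000)
F = m·Δv/dt = (1.1000, 0.6000, -1.5000)

F = (1.1000, 0.6000, -1.5000)
τ = (-0.0500, 0.0700, -0.1200)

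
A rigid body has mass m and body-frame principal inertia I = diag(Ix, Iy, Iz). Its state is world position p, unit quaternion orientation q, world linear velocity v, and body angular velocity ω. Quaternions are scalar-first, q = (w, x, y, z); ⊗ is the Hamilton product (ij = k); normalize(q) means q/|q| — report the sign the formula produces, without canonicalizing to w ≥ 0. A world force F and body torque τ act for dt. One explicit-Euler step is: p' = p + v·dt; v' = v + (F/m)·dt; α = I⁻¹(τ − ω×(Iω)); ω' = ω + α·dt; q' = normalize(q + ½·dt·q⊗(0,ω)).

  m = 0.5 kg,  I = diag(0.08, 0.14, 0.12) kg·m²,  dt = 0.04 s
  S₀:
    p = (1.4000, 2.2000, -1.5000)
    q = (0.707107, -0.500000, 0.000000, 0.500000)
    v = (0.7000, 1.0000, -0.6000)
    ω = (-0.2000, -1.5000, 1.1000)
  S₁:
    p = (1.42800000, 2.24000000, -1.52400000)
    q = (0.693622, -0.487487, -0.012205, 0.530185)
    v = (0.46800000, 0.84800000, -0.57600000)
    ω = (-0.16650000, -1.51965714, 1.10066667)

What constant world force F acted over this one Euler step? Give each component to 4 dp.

velocity change Δv = (-0.23200000, -0.15200000, 0.02400000)
applied force F = (-2.9000, -1.9000, 0.3000)

F = (-2.9000, -1.9000, 0.3000)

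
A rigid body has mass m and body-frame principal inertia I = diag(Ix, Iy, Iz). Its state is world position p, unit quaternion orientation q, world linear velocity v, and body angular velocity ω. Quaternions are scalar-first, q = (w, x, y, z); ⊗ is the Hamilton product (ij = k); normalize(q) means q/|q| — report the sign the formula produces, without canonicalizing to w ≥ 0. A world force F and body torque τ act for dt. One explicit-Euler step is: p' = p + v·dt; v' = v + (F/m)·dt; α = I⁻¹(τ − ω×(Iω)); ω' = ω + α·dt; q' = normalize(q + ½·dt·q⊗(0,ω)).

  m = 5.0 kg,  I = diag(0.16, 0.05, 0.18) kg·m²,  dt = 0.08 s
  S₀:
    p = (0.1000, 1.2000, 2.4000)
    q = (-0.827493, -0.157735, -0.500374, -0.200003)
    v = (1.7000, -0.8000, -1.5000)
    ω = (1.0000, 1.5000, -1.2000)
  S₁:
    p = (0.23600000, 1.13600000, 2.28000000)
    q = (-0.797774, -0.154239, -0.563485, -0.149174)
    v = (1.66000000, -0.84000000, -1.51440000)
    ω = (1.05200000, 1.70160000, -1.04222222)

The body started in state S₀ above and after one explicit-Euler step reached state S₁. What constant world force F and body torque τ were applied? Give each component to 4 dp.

F = (-2.5000, -2.5000, -0.9000)
τ = (-0.1300, 0.1500, 0.1900)

rate change Δω = (0.05200000, 0.20160000, 0.15777778)
gyro term ω₀×Iω₀ = (-0.2340, 0.0240, -0.1650)
I·α + gyro = (-0.1300, 0.1500, 0.1900)
v₁ − v₀ = (-0.04000000, -0.04000000, -0.01440000)
applied force F = (-2.5000, -2.5000, -0.9000)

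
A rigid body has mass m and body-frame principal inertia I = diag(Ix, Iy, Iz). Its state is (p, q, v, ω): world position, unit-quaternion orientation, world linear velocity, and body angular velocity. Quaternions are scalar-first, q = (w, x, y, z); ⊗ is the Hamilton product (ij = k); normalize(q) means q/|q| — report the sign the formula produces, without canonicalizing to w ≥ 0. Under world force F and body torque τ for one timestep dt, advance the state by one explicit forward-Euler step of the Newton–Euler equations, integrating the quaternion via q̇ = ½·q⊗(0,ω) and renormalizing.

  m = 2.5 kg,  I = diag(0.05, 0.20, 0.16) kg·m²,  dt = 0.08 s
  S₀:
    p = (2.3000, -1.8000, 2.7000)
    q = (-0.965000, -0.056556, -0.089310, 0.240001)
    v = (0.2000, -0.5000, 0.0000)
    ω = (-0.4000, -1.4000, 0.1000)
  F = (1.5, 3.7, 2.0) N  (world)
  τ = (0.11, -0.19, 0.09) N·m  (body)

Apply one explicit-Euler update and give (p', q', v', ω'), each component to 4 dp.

p' = p + v·dt = (2.3160, -1.8400, 2.7000)
new velocity v' = (0.2480, -0.3816, 0.0640)
α = I⁻¹(τ − ω×Iω) = (2.0880, -0.9720, 0.0375)
ω' = ω + α·dt = (-0.2330, -1.4778, 0.1030)
q⊗(0,ω) = (-0.1716565, 0.7130704, 1.2606552, -0.0530456)
q + ½dt·q⊗(0,ω), renormalized = (-0.9702, -0.0280, -0.0388, 0.2375)

p' = (2.3160, -1.8400, 2.7000)
q' = (-0.9702, -0.0280, -0.0388, 0.2375)
v' = (0.2480, -0.3816, 0.0640)
ω' = (-0.2330, -1.4778, 0.1030)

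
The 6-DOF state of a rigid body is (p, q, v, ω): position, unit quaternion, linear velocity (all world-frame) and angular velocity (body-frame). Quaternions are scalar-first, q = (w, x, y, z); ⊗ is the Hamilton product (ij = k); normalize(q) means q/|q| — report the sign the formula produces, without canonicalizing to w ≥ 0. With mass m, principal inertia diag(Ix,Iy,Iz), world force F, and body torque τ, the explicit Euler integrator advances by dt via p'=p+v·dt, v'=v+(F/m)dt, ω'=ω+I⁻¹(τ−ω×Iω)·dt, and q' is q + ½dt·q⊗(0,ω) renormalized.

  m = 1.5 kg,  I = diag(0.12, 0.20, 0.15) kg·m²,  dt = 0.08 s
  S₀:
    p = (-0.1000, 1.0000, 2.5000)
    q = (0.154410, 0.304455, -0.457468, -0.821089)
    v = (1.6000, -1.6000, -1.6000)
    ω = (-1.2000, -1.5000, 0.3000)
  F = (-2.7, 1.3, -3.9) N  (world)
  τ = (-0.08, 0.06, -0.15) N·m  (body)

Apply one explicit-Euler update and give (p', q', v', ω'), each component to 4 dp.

precession coupling ω×(Iω) = (0.0225, 0.0108, 0.1440)
angular accel α = (-0.8542, 0.2460, -1.9600)
new body rate ω' = (-1.2683, -1.4803, 0.1432)
q⊗(0,ω) = (-0.0745293, -1.5541659, 0.6623553, -0.9593211)
updated quaternion q' = (0.1510, 0.2416, -0.4297, -0.8569)
a = (-1.8000, 0.8667, -2.6000)
p' = p + v·dt = (0.0280, 0.8720, 2.3720)
v + (F/m)dt = (1.4560, -1.5307, -1.8080)

p' = (0.0280, 0.8720, 2.3720)
q' = (0.1510, 0.2416, -0.4297, -0.8569)
v' = (1.4560, -1.5307, -1.8080)
ω' = (-1.2683, -1.4803, 0.1432)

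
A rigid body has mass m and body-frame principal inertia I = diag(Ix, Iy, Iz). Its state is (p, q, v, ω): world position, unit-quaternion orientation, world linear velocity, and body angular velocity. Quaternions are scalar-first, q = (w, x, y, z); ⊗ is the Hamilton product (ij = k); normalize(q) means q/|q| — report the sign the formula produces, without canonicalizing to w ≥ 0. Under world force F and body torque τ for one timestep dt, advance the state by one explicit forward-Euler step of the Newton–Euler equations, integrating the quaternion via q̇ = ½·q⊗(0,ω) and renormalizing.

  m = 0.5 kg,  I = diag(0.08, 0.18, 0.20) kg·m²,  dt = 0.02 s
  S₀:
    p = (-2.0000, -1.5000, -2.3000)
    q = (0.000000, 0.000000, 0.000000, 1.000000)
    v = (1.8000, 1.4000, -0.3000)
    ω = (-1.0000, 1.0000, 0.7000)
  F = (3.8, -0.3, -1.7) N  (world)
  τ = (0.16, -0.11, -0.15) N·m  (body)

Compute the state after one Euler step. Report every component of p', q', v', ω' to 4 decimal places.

(τ − ω×Iω)/I = (1.8250, -1.0778, -0.2500)
ω' = ω + α·dt = (-0.9635, 0.9784, 0.6950)
2q̇ = q⊗(0,ω) = (-0.7000000, -1.0000000, -1.0000000, 0.0000000)
updated quaternion q' = (-0.0070, -0.0100, -0.0100, 0.9999)
p' = p + v·dt = (-1.9640, -1.4720, -2.3060)
v + (F/m)dt = (1.9520, 1.3880, -0.3680)

p' = (-1.9640, -1.4720, -2.3060)
q' = (-0.0070, -0.0100, -0.0100, 0.9999)
v' = (1.9520, 1.3880, -0.3680)
ω' = (-0.9635, 0.9784, 0.6950)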